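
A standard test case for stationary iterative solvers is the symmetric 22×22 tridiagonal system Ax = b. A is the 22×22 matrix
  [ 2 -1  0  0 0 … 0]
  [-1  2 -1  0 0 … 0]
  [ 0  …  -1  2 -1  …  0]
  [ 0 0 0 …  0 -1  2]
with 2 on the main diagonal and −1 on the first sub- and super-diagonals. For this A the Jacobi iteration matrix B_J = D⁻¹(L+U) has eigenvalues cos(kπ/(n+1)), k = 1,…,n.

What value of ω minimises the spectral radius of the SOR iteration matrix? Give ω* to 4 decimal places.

ω* = 1.7603

ρ_J = max_k |cos(kπ/23)| = cos(π/23) = 0.9907
√(1 − cos²(π/23)) = sin(π/23) ≈ 0.13617.
ω* = 2/(1+0.13617) = 1.7603
and ρ(B_{ω*}) = 1.7603 − 1 = 0.7603.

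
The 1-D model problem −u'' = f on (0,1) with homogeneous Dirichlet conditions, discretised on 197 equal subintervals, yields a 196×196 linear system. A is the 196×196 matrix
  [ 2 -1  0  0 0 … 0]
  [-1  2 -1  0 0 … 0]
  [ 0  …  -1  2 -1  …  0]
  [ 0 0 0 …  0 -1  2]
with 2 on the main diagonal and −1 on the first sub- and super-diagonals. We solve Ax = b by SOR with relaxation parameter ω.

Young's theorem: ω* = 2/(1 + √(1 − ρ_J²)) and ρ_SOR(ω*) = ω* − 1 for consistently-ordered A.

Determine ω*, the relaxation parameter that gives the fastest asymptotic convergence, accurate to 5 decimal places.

ω* = 1.96861

B_J for the 196×196 system has eigenvalues cos(kπ/197); ρ_J = cos(π/197) = 0.99987.
root = sin(π/197) = 0.015946  (since 1−cos² = sin²).
[ω*] 2 ÷ (1 + 0.015946) = 2 ÷ 1.015946 = 1.96861.
ρ(B_{ω*}) = ω*−1 = 0.96861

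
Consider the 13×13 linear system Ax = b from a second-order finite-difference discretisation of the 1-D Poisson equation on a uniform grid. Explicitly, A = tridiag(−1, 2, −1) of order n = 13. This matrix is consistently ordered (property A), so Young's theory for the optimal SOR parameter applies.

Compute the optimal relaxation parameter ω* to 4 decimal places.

With n=13, ρ(Jacobi) = cos(π/14) = 0.9749.
√(1 − cos²(π/14)) = sin(π/14) ≈ 0.22252.
Then 2/(1+√(1−ρ_J²)) = 2/(1+0.22252); ω* = 2/1.22252 = 1.6360.
ρ_SOR = ω* − 1 ≈ 0.6360.

ω* = 1.6360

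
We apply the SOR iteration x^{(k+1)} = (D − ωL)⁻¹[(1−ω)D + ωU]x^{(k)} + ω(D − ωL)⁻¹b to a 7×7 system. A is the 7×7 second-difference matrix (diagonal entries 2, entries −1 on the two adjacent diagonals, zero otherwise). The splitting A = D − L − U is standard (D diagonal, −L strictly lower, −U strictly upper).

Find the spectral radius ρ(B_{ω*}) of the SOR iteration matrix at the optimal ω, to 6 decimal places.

ρ_SOR = 0.446463

With n=7, ρ(Jacobi) = cos(π/8) = 0.923880.
root = sin(π/8) = 0.3826834  (since 1−cos² = sin²).
ω* = 2/(1 + 0.3826834) = 2/1.3826834 = 1.446463.
[ρ_SOR] ω* − 1 = 0.446463.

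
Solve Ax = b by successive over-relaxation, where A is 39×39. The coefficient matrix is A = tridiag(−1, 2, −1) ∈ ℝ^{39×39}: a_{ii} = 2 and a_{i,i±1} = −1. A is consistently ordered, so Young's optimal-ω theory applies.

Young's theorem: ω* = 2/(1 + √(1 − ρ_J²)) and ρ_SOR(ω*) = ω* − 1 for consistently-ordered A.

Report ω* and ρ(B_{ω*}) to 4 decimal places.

ω* = 1.8545, ρ_SOR = 0.8545

[ρ_J] n=39: ρ(B_J) = cos(π/(n+1)) = cos(π/40) = 0.9969.
√(1−ρ_J²) simplifies to sin(π/40) = 0.07846.
So ω* = 2/1.07846 = 1.8545 (Young).
and ρ(B_{ω*}) = 1.8545 − 1 = 0.8545.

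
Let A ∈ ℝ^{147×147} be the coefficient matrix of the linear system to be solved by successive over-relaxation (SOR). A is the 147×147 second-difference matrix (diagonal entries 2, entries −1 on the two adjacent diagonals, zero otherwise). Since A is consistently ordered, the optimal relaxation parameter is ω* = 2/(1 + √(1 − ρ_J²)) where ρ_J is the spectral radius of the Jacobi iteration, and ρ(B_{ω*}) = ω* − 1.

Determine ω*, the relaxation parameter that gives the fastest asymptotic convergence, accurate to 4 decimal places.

ω* = 1.9584

With n=147, ρ(Jacobi) = cos(π/148) = 0.9998.
root = sin(π/148) = 0.02123  (since 1−cos² = sin²).
ω* = 2/(1 + 0.02123) = 2/1.02123 = 1.9584.
Hence ρ(B_{ω*}) = 1.9584 − 1 = 0.9584.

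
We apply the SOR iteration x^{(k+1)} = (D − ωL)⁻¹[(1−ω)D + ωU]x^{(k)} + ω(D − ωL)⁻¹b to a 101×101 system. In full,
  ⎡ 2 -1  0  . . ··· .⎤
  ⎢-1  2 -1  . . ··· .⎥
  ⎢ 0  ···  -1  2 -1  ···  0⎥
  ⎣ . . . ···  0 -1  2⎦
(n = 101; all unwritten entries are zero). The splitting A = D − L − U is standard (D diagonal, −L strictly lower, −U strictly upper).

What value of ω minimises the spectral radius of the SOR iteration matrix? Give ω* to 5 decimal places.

ω* = 1.94025

B_J for the 101×101 system has eigenvalues cos(kπ/102); ρ_J = cos(π/102) = 0.99953.
root = sin(π/102) = 0.030795  (since 1−cos² = sin²).
Young: ω* = 2/(1+√(1−ρ_J²)) = 2/(1+0.030795) = 2/1.030795 = 1.94025.
ρ_SOR = ω* − 1 = 1.94025 − 1 = 0.94025.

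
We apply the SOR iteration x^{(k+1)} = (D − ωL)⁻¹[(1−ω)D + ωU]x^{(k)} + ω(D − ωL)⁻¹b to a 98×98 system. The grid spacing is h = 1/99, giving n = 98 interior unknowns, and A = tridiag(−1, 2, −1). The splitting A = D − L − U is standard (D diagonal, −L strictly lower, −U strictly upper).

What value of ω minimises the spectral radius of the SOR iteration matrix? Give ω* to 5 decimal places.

ω* = 1.93850

ρ_J = max_k |cos(kπ/99)| = cos(π/99) = 0.99950
√(1−ρ_J²) simplifies to sin(π/99) = 0.031728.
Young: ω* = 2/(1+√(1−ρ_J²)) = 2/(1+0.031728) = 2/1.031728 = 1.93850.
and ρ(B_{ω*}) = 1.93850 − 1 = 0.93850.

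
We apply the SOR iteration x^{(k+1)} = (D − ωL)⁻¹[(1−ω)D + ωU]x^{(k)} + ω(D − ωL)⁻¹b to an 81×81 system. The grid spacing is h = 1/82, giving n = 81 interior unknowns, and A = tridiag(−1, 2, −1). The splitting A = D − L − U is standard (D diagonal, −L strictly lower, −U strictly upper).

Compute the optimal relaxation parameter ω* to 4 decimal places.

ρ_J = max_k |cos(kπ/82)| = cos(π/82) = 0.9993
√(1−ρ_J²) = |sin(π/82)| = 0.03830
ω* = 2/(1 + 0.03830) = 2/1.03830 = 1.9262.
ρ(B_{ω*}) = ω*−1 = 0.9262

ω* = 1.9262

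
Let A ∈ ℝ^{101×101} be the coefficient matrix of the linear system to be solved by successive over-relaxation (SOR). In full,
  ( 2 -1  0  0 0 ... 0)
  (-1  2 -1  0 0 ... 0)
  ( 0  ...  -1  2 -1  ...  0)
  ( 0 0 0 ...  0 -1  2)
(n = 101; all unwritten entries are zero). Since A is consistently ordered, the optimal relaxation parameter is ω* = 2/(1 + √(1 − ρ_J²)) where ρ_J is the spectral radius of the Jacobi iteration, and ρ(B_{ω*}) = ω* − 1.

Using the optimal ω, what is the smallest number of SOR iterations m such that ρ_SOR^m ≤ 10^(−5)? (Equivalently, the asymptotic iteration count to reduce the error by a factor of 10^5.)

m = 187

n=101: λ(B_J) = 1 − λ(A)/2 = cos(kπ/102); k=1 gives ρ_J = 0.9995257.
root = sin(π/102) = 0.0307951  (since 1−cos² = sin²).
Young: ω* = 2/(1+√(1−ρ_J²)) = 2/(1+0.0307951) = 2/1.0307951 = 1.9402498.
At ω = 1.9402498 every |λ(B_ω)| = ω−1, so ρ_SOR = 0.9402498.
Need (0.9402498)^m ≤ 10^(−5): m ≥ 5·ln10/|ln 0.9402498| = 11.5129/0.0616097 = 186.868 ⇒ m = 187.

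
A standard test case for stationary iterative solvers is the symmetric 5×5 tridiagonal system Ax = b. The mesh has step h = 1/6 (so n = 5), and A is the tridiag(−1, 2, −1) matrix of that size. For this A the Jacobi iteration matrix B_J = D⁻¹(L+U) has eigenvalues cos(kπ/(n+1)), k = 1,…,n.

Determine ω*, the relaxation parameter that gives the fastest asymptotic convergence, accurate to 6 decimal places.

½·tridiag(1,0,1) at n=5: λ_k = cos(kπ/6); max |λ| at k=1 ⇒ ρ_J = cos(π/6) ≈ 0.866025.
root = sin(π/6) = 0.5000000  (since 1−cos² = sin²).
[ω*] 2 ÷ (1 + 0.5000000) = 2 ÷ 1.5000000 = 1.333333.
At ω = 1.333333 every |λ(B_ω)| = ω−1, so ρ_SOR = 0.333333.

ω* = 1.333333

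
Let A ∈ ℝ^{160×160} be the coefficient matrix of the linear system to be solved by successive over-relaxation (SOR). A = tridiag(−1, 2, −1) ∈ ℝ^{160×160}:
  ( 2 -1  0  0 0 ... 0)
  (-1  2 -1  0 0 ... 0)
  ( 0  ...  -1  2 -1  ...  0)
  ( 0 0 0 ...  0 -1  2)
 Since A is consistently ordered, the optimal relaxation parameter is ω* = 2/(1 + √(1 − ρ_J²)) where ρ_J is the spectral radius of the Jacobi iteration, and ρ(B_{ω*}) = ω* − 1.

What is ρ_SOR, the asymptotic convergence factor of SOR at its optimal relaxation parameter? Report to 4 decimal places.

ρ_SOR = 0.9617

[ρ_J] n=160: ρ(B_J) = cos(π/(n+1)) = cos(π/161) = 0.9998.
√(1−ρ_J²) simplifies to sin(π/161) = 0.01951.
[ω*] 2 ÷ (1 + 0.01951) = 2 ÷ 1.01951 = 1.9617.
ρ_SOR = ω* − 1 = 1.9617 − 1 = 0.9617.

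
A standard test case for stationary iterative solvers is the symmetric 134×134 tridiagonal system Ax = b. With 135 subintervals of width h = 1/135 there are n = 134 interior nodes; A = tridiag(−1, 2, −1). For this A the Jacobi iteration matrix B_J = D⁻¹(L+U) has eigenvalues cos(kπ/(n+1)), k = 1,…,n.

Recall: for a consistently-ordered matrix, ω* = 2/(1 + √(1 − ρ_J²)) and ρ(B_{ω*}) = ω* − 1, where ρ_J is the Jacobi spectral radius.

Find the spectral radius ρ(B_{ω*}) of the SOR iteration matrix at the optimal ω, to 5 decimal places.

ρ_SOR = 0.95452

spectrum of D⁻¹(L+U) = {cos(kπ/135) : 1≤k≤134}; ρ_J = cos(π/135) = 0.99973.
√(1−ρ_J²) = |sin(π/135)| = 0.023269
ω* = 2/(1 + 0.023269) = 2/1.023269 = 1.95452.
ρ_SOR = ω* − 1 = 1.95452 − 1 = 0.95452.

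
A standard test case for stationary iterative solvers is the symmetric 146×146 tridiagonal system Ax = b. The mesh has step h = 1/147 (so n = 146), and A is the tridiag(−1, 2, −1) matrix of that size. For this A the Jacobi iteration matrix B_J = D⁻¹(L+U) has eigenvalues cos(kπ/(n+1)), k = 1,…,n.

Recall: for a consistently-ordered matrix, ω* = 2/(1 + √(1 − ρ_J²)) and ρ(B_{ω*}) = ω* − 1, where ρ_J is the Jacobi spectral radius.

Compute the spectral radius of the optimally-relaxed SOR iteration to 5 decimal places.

ρ_SOR = 0.95815

B_J for the 146×146 system has eigenvalues cos(kπ/147); ρ_J = cos(π/147) = 0.99977.
root = sin(π/147) = 0.021370  (since 1−cos² = sin²).
Then 2/(1+√(1−ρ_J²)) = 2/(1+0.021370); ω* = 2/1.021370 = 1.95815.
[ρ_SOR] ω* − 1 = 0.95815.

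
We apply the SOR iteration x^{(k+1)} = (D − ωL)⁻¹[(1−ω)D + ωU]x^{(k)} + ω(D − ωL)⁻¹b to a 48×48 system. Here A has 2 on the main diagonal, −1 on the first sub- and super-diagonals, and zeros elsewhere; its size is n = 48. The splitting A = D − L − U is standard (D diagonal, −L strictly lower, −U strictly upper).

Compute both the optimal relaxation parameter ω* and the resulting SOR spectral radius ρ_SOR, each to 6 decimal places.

½·tridiag(1,0,1) at n=48: λ_k = cos(kπ/49); max |λ| at k=1 ⇒ ρ_J = cos(π/49) ≈ 0.997945.
√(1−ρ_J²) simplifies to sin(π/49) = 0.0640702.
ω* = 2/(1 + 0.0640702) = 2/1.0640702 = 1.879575.
and ρ(B_{ω*}) = 1.879575 − 1 = 0.879575.

ω* = 1.879575, ρ_SOR = 0.879575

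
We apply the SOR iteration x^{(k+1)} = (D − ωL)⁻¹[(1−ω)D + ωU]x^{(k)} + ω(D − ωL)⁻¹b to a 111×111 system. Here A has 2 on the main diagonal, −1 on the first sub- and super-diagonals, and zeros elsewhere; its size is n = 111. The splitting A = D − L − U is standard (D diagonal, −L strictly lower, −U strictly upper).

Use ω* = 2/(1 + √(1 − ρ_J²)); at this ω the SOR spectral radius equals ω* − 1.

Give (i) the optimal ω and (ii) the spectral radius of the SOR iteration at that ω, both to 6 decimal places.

ω* = 1.945438, ρ_SOR = 0.945438

ρ_J = max_k |cos(kπ/112)| = cos(π/112) = 0.999607
√(1−ρ_J²) = |sin(π/112)| = 0.0280463
ω* = 2/(1 + 0.0280463) = 2/1.0280463 = 1.945438.
[ρ_SOR] ω* − 1 = 0.945438.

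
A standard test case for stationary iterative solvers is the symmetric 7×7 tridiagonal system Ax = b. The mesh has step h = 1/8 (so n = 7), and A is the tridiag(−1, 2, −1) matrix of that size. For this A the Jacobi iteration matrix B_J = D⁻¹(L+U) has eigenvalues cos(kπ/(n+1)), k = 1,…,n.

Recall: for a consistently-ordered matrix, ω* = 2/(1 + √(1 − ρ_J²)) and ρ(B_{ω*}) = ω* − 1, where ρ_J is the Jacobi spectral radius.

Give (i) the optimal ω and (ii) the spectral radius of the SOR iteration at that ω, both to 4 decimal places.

spectrum of D⁻¹(L+U) = {cos(kπ/8) : 1≤k≤7}; ρ_J = cos(π/8) = 0.9239.
√(1−ρ_J²) = |sin(π/8)| = 0.38268
ω* = 2/(1+0.38268) = 1.4465
and ρ(B_{ω*}) = 1.4465 − 1 = 0.4465.

ω* = 1.4465, ρ_SOR = 0.4465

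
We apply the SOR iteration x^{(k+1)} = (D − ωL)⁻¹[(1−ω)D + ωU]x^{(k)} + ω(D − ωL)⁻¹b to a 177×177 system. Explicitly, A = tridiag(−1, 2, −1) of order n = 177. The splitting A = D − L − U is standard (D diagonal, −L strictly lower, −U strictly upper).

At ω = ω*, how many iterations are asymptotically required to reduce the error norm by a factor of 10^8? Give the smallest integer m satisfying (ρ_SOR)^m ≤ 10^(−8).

m = 522

½·tridiag(1,0,1) at n=177: λ_k = cos(kπ/178); max |λ| at k=1 ⇒ ρ_J = cos(π/178) ≈ 0.9998443.
1 − cos²(π/178) = sin²(π/178) ⇒ √(1−ρ_J²) = sin(π/178) = 0.0176485.
ω* = 2/(1 + 0.0176485) = 2/1.0176485 = 1.9653151.
[ρ_SOR] ω* − 1 = 0.9653151.
Need (0.9653151)^m ≤ 10^(−8): m ≥ 8·ln10/|ln 0.9653151| = 18.4207/0.0353007 = 521.823 ⇒ m = 522.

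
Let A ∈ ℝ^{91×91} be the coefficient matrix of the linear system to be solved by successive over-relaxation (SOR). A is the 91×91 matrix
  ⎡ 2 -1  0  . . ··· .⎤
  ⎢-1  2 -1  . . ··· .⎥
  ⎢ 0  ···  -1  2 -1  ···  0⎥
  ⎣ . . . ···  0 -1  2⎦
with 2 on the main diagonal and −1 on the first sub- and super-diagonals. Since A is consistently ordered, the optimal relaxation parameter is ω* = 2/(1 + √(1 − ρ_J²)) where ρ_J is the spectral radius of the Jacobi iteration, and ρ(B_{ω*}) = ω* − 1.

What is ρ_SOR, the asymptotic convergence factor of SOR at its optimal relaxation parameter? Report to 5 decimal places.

[ρ_J] n=91: ρ(B_J) = cos(π/(n+1)) = cos(π/92) = 0.99942.
√(1 − cos²(π/92)) = sin(π/92) ≈ 0.034141.
ω* = 2/(1+0.034141) = 1.93397
ρ_SOR = ω* − 1 ≈ 0.93397.

ρ_SOR = 0.93397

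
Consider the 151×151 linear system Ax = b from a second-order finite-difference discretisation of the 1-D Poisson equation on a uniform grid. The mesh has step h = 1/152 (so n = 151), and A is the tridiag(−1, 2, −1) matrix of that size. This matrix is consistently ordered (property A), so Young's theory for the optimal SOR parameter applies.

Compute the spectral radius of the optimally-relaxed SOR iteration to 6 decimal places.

½·tridiag(1,0,1) at n=151: λ_k = cos(kπ/152); max |λ| at k=1 ⇒ ρ_J = cos(π/152) ≈ 0.999786.
root = sin(π/152) = 0.0206669  (since 1−cos² = sin²).
Then 2/(1+√(1−ρ_J²)) = 2/(1+0.0206669); ω* = 2/1.0206669 = 1.959503.
and ρ(B_{ω*}) = 1.959503 − 1 = 0.959503.

ρ_SOR = 0.959503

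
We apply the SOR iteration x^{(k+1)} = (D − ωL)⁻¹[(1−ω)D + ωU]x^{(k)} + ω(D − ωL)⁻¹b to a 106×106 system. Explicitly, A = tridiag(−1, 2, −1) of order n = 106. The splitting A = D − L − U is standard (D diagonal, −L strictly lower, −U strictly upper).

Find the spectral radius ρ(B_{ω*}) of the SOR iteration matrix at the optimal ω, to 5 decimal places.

ρ_SOR = 0.94296

ρ_J = max_k |cos(kπ/107)| = cos(π/107) = 0.99957
√(1−ρ_J²) simplifies to sin(π/107) = 0.029356.
Then 2/(1+√(1−ρ_J²)) = 2/(1+0.029356); ω* = 2/1.029356 = 1.94296.
ρ(B_{ω*}) = ω*−1 = 0.94296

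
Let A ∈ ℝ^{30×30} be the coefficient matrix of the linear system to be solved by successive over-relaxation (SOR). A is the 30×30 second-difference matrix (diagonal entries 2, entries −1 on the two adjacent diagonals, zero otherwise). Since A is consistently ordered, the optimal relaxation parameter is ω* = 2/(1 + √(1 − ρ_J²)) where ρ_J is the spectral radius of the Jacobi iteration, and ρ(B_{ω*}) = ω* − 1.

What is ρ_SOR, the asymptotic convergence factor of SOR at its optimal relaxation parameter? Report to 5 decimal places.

ρ_SOR = 0.81625

With n=30, ρ(Jacobi) = cos(π/31) = 0.99487.
1 − cos²(π/31) = sin²(π/31) ⇒ √(1−ρ_J²) = sin(π/31) = 0.101168.
ω* = 2/(1 + 0.101168) = 2/1.101168 = 1.81625.
ρ(B_{ω*}) = ω*−1 = 0.81625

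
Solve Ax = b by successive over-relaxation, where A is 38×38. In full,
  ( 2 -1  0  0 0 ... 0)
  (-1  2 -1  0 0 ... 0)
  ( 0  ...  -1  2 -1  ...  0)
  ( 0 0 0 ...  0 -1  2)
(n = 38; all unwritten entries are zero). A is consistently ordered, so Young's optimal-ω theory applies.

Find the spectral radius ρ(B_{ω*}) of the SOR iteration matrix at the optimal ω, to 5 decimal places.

ρ_SOR = 0.85105

n=38: λ(B_J) = 1 − λ(A)/2 = cos(kπ/39); k=1 gives ρ_J = 0.99676.
√(1−ρ_J²) simplifies to sin(π/39) = 0.080467.
ω* = 2 / (1 + 0.080467) = 2 / 1.080467 ≈ 1.85105.
ρ_SOR = ω* − 1 = 1.85105 − 1 = 0.85105.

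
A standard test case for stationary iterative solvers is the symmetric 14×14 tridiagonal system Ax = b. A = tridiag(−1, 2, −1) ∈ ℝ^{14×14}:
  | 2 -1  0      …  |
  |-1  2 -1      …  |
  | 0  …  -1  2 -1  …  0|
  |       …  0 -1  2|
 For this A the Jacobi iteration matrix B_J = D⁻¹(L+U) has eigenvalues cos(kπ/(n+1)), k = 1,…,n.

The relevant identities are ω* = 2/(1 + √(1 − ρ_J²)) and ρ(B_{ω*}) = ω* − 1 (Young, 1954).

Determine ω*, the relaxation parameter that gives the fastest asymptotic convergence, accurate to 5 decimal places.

ω* = 1.65575

spectrum of D⁻¹(L+U) = {cos(kπ/15) : 1≤k≤14}; ρ_J = cos(π/15) = 0.97815.
√(1−ρ_J²) simplifies to sin(π/15) = 0.207912.
Then 2/(1+√(1−ρ_J²)) = 2/(1+0.207912); ω* = 2/1.207912 = 1.65575.
[ρ_SOR] ω* − 1 = 0.65575.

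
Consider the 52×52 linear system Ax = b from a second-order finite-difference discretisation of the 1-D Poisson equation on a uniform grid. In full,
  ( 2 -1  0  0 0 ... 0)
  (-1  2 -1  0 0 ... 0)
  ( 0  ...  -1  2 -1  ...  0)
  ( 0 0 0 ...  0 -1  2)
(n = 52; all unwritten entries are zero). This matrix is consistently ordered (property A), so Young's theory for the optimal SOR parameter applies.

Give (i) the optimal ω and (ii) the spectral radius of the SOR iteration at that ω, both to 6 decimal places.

½·tridiag(1,0,1) at n=52: λ_k = cos(kπ/53); max |λ| at k=1 ⇒ ρ_J = cos(π/53) ≈ 0.998244.
√(1−ρ_J²) simplifies to sin(π/53) = 0.0592406.
ω* = 2 / (1 + 0.0592406) = 2 / 1.0592406 ≈ 1.888145.
At ω = 1.888145 every |λ(B_ω)| = ω−1, so ρ_SOR = 0.888145.

ω* = 1.888145, ρ_SOR = 0.888145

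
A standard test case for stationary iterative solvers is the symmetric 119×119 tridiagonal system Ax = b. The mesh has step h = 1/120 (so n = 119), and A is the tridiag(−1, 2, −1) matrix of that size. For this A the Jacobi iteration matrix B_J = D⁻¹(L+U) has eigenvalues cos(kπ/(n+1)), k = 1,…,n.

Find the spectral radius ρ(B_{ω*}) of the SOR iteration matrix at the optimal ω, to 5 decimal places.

ρ_SOR = 0.94898

With n=119, ρ(Jacobi) = cos(π/120) = 0.99966.
√(1 − cos²(π/120)) = sin(π/120) ≈ 0.026177.
So ω* = 2/1.026177 = 1.94898 (Young).
ρ(B_{ω*}) = ω*−1 = 0.94898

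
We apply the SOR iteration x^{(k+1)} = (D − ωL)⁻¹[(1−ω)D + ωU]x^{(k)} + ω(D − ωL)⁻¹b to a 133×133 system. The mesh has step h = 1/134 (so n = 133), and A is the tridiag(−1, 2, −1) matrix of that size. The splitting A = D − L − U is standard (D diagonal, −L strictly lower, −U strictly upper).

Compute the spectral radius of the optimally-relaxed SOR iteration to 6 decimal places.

ρ_SOR = 0.954189

ρ_J = max_k |cos(kπ/134)| = cos(π/134) = 0.999725
root = sin(π/134) = 0.0234426  (since 1−cos² = sin²).
Young: ω* = 2/(1+√(1−ρ_J²)) = 2/(1+0.0234426) = 2/1.0234426 = 1.954189.
and ρ(B_{ω*}) = 1.954189 − 1 = 0.954189.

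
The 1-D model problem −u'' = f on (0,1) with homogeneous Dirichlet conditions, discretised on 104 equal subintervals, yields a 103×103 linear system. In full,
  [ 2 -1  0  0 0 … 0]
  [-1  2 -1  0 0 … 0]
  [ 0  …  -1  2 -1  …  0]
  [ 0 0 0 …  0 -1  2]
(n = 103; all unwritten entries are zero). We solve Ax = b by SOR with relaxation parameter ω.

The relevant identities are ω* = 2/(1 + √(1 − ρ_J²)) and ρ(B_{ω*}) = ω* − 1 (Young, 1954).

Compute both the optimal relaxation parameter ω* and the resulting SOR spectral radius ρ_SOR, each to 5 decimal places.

[ρ_J] n=103: ρ(B_J) = cos(π/(n+1)) = cos(π/104) = 0.99954.
√(1−ρ_J²) simplifies to sin(π/104) = 0.030203.
Young: ω* = 2/(1+√(1−ρ_J²)) = 2/(1+0.030203) = 2/1.030203 = 1.94136.
[ρ_SOR] ω* − 1 = 0.94136.

ω* = 1.94136, ρ_SOR = 0.94136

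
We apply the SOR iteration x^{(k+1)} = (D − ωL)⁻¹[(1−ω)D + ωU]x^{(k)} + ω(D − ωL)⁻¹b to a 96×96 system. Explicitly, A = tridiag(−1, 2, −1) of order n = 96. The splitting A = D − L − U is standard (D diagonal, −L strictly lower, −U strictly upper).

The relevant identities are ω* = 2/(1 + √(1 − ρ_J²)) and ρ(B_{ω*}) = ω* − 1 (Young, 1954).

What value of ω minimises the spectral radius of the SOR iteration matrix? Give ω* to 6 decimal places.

B_J for the 96×96 system has eigenvalues cos(kπ/97); ρ_J = cos(π/97) = 0.999476.
√(1 − cos²(π/97)) = sin(π/97) ≈ 0.0323819.
Then 2/(1+√(1−ρ_J²)) = 2/(1+0.0323819); ω* = 2/1.0323819 = 1.937268.
ρ_SOR = ω* − 1 = 1.937268 − 1 = 0.937268.

ω* = 1.937268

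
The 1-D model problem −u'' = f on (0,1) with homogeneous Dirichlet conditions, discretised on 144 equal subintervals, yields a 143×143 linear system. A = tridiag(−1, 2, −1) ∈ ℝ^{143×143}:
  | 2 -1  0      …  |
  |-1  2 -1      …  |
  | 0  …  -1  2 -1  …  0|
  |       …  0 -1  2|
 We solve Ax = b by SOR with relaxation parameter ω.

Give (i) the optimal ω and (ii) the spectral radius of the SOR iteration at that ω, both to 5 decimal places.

B_J for the 143×143 system has eigenvalues cos(kπ/144); ρ_J = cos(π/144) = 0.99976.
√(1−ρ_J²) = |sin(π/144)| = 0.021815
ω* = 2/(1+0.021815) = 1.95730
ρ_SOR = ω* − 1 ≈ 0.95730.

ω* = 1.95730, ρ_SOR = 0.95730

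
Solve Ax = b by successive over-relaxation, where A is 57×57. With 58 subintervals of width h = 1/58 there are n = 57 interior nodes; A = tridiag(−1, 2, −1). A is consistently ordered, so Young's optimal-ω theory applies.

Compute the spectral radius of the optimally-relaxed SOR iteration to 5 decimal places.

ρ_SOR = 0.89728

With n=57, ρ(Jacobi) = cos(π/58) = 0.99853.
√(1−ρ_J²) simplifies to sin(π/58) = 0.054139.
So ω* = 2/1.054139 = 1.89728 (Young).
and ρ(B_{ω*}) = 1.89728 − 1 = 0.89728.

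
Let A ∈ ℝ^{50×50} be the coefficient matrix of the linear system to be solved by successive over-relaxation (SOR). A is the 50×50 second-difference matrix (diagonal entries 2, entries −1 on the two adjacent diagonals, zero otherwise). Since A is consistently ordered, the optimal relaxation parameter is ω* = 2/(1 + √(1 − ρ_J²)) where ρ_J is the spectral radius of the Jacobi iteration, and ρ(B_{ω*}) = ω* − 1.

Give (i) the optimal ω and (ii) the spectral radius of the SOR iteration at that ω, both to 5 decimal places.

ω* = 1.88402, ρ_SOR = 0.88402

½·tridiag(1,0,1) at n=50: λ_k = cos(kπ/51); max |λ| at k=1 ⇒ ρ_J = cos(π/51) ≈ 0.99810.
√(1−ρ_J²) = |sin(π/51)| = 0.061561
So ω* = 2/1.061561 = 1.88402 (Young).
Hence ρ(B_{ω*}) = 1.88402 − 1 = 0.88402.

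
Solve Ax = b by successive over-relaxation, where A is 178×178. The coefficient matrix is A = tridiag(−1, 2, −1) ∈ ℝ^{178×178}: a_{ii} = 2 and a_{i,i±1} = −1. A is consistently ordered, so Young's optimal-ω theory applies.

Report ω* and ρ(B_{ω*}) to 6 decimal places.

ω* = 1.965506, ρ_SOR = 0.965506

½·tridiag(1,0,1) at n=178: λ_k = cos(kπ/179); max |λ| at k=1 ⇒ ρ_J = cos(π/179) ≈ 0.999846.
√(1 − cos²(π/179)) = sin(π/179) ≈ 0.0175499.
Then 2/(1+√(1−ρ_J²)) = 2/(1+0.0175499); ω* = 2/1.0175499 = 1.965506.
ρ_SOR = ω* − 1 = 1.965506 − 1 = 0.965506.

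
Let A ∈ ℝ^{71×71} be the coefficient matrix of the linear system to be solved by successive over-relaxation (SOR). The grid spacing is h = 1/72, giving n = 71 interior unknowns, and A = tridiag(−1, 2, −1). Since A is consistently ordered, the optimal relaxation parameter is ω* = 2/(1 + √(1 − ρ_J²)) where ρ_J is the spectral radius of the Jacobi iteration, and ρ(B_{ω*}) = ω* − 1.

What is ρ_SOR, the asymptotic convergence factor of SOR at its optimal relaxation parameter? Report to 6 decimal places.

[ρ_J] n=71: ρ(B_J) = cos(π/(n+1)) = cos(π/72) = 0.999048.
√(1−ρ_J²) simplifies to sin(π/72) = 0.0436194.
ω* = 2/(1+0.0436194) = 1.916407
and ρ(B_{ω*}) = 1.916407 − 1 = 0.916407.

ρ_SOR = 0.916407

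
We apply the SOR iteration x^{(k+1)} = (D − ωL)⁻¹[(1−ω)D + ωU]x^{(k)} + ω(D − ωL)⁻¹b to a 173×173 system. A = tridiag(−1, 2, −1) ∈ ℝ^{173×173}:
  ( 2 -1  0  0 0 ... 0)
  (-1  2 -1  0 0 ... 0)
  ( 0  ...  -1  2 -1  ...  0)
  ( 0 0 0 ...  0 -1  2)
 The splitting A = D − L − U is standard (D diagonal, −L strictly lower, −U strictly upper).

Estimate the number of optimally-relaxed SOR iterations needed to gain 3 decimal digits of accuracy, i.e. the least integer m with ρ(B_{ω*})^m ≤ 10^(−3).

n=173: λ(B_J) = 1 − λ(A)/2 = cos(kπ/174); k=1 gives ρ_J = 0.9998370.
√(1 − cos²(π/174)) = sin(π/174) ≈ 0.0180541.
Then 2/(1+√(1−ρ_J²)) = 2/(1+0.0180541); ω* = 2/1.0180541 = 1.9645321.
At ω = 1.9645321 every |λ(B_ω)| = ω−1, so ρ_SOR = 0.9645321.
ρ_SOR^m ≤ 10^(−3) ⇔ m ≥ 3·ln10/(−ln 0.9645321) = 6.90776/0.0361122 = 191.286; m = ⌈191.286⌉ = 192.

m = 192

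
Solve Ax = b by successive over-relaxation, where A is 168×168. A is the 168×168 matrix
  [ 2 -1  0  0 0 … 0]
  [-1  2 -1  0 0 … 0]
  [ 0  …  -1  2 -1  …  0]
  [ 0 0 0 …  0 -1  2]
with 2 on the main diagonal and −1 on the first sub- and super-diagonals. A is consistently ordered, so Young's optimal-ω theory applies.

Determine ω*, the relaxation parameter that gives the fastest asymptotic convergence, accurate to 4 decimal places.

[ρ_J] n=168: ρ(B_J) = cos(π/(n+1)) = cos(π/169) = 0.9998.
√(1 − cos²(π/169)) = sin(π/169) ≈ 0.01859.
ω* = 2 / (1 + 0.01859) = 2 / 1.01859 ≈ 1.9635.
Hence ρ(B_{ω*}) = 1.9635 − 1 = 0.9635.

ω* = 1.9635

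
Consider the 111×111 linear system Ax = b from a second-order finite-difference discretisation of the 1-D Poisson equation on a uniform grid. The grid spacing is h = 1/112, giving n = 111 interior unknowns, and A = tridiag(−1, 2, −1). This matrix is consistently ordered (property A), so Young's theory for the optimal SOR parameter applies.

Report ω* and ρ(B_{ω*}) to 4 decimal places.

n=111: λ(B_J) = 1 − λ(A)/2 = cos(kπ/112); k=1 gives ρ_J = 0.9996.
√(1 − cos²(π/112)) = sin(π/112) ≈ 0.02805.
ω* = 2 / (1 + 0.02805) = 2 / 1.02805 ≈ 1.9454.
Hence ρ(B_{ω*}) = 1.9454 − 1 = 0.9454.

ω* = 1.9454, ρ_SOR = 0.9454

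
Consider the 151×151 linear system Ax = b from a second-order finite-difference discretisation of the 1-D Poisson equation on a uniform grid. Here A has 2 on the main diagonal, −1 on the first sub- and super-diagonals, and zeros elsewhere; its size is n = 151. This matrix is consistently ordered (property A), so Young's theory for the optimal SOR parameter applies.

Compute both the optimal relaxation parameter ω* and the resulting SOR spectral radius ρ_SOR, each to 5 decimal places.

ρ_J = max_k |cos(kπ/152)| = cos(π/152) = 0.99979
root = sin(π/152) = 0.020667  (since 1−cos² = sin²).
Young: ω* = 2/(1+√(1−ρ_J²)) = 2/(1+0.020667) = 2/1.020667 = 1.95950.
[ρ_SOR] ω* − 1 = 0.95950.

ω* = 1.95950, ρ_SOR = 0.95950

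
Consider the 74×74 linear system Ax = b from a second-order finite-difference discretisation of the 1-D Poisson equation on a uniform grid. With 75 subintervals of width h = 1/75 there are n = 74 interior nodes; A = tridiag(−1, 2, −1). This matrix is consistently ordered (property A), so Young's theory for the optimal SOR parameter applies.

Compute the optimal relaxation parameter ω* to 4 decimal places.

ω* = 1.9196

B_J for the 74×74 system has eigenvalues cos(kπ/75); ρ_J = cos(π/75) = 0.9991.
1 − cos²(π/75) = sin²(π/75) ⇒ √(1−ρ_J²) = sin(π/75) = 0.04188.
ω* = 2/(1 + 0.04188) = 2/1.04188 = 1.9196.
and ρ(B_{ω*}) = 1.9196 − 1 = 0.9196.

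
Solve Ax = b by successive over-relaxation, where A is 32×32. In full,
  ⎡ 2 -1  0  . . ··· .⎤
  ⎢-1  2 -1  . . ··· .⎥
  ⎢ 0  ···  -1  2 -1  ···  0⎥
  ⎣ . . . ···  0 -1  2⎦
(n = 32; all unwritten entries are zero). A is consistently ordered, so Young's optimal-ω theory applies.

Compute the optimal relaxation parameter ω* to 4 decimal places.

B_J for the 32×32 system has eigenvalues cos(kπ/33); ρ_J = cos(π/33) = 0.9955.
1 − cos²(π/33) = sin²(π/33) ⇒ √(1−ρ_J²) = sin(π/33) = 0.09506.
ω* = 2/(1 + 0.09506) = 2/1.09506 = 1.8264.
At ω = 1.8264 every |λ(B_ω)| = ω−1, so ρ_SOR = 0.8264.

ω* = 1.8264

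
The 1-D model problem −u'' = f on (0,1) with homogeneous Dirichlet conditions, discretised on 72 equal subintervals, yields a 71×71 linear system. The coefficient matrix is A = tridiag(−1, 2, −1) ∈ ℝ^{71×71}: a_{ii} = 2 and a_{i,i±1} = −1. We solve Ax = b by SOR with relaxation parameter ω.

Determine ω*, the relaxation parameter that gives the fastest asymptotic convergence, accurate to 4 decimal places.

ω* = 1.9164

spectrum of D⁻¹(L+U) = {cos(kπ/72) : 1≤k≤71}; ρ_J = cos(π/72) = 0.9990.
√(1−ρ_J²) = |sin(π/72)| = 0.04362
Then 2/(1+√(1−ρ_J²)) = 2/(1+0.04362); ω* = 2/1.04362 = 1.9164.
[ρ_SOR] ω* − 1 = 0.9164.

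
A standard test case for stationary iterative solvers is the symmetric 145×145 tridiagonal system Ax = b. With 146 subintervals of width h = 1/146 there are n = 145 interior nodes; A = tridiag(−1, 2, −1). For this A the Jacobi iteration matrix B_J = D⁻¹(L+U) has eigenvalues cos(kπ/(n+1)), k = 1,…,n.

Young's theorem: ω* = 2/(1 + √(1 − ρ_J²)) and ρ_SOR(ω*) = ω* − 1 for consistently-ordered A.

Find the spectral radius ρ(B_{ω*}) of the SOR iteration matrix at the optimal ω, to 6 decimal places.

ρ_SOR = 0.957874

[ρ_J] n=145: ρ(B_J) = cos(π/(n+1)) = cos(π/146) = 0.999769.
1 − cos²(π/146) = sin²(π/146) ⇒ √(1−ρ_J²) = sin(π/146) = 0.0215161.
Young: ω* = 2/(1+√(1−ρ_J²)) = 2/(1+0.0215161) = 2/1.0215161 = 1.957874.
Hence ρ(B_{ω*}) = 1.957874 − 1 = 0.957874.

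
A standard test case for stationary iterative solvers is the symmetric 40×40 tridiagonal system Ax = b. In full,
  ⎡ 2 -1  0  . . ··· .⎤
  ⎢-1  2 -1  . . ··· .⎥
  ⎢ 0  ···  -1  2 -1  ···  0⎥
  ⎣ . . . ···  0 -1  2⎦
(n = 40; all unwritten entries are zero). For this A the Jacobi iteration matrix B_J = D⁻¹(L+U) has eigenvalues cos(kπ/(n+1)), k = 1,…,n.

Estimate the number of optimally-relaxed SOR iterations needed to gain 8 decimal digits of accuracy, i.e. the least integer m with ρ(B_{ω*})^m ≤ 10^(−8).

½·tridiag(1,0,1) at n=40: λ_k = cos(kπ/41); max |λ| at k=1 ⇒ ρ_J = cos(π/41) ≈ 0.9970658.
√(1 − cos²(π/41)) = sin(π/41) ≈ 0.0765493.
Young: ω* = 2/(1+√(1−ρ_J²)) = 2/(1+0.0765493) = 2/1.0765493 = 1.8577877.
At ω = 1.8577877 every |λ(B_ω)| = ω−1, so ρ_SOR = 0.8577877.
Need (0.8577877)^m ≤ 10^(−8): m ≥ 8·ln10/|ln 0.8577877| = 18.4207/0.153399 = 120.084 ⇒ m = 121.

m = 121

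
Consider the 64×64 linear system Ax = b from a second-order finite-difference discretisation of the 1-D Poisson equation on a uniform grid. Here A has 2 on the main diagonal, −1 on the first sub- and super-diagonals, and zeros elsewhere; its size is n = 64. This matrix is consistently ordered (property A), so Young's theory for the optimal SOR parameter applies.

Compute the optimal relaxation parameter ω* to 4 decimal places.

spectrum of D⁻¹(L+U) = {cos(kπ/65) : 1≤k≤64}; ρ_J = cos(π/65) = 0.9988.
√(1−ρ_J²) = |sin(π/65)| = 0.04831
[ω*] 2 ÷ (1 + 0.04831) = 2 ÷ 1.04831 = 1.9078.
Hence ρ(B_{ω*}) = 1.9078 − 1 = 0.9078.

ω* = 1.9078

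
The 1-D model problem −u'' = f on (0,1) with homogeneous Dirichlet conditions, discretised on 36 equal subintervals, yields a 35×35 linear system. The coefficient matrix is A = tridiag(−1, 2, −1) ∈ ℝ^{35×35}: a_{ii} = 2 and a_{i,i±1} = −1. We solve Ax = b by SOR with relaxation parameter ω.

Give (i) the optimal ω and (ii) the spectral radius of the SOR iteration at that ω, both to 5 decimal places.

½·tridiag(1,0,1) at n=35: λ_k = cos(kπ/36); max |λ| at k=1 ⇒ ρ_J = cos(π/36) ≈ 0.99619.
root = sin(π/36) = 0.087156  (since 1−cos² = sin²).
ω* = 2/(1+0.087156) = 1.83966
[ρ_SOR] ω* − 1 = 0.83966.

ω* = 1.83966, ρ_SOR = 0.83966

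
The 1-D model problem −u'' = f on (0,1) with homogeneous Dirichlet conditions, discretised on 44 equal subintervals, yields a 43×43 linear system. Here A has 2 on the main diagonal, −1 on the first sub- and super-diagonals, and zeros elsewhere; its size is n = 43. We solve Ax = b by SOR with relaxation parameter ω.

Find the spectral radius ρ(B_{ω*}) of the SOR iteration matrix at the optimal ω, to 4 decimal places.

ρ_SOR = 0.8668

ρ_J = max_k |cos(kπ/44)| = cos(π/44) = 0.9975
root = sin(π/44) = 0.07134  (since 1−cos² = sin²).
[ω*] 2 ÷ (1 + 0.07134) = 2 ÷ 1.07134 = 1.8668.
ρ_SOR = ω* − 1 ≈ 0.8668.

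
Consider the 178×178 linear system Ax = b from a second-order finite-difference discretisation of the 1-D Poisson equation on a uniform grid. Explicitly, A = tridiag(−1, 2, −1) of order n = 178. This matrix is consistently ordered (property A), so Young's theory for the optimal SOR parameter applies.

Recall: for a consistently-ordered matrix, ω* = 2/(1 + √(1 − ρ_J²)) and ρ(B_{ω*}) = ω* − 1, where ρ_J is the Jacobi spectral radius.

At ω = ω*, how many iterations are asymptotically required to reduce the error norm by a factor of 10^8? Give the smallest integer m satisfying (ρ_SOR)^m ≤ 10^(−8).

[ρ_J] n=178: ρ(B_J) = cos(π/(n+1)) = cos(π/179) = 0.9998460.
root = sin(π/179) = 0.0175499  (since 1−cos² = sin²).
ω* = 2 / (1 + 0.0175499) = 2 / 1.0175499 ≈ 1.9655056.
At ω = 1.9655056 every |λ(B_ω)| = ω−1, so ρ_SOR = 0.9655056.
m ≥ 8·ln10 / (−ln 0.9655056) = 524.755; smallest integer m = 525.

m = 525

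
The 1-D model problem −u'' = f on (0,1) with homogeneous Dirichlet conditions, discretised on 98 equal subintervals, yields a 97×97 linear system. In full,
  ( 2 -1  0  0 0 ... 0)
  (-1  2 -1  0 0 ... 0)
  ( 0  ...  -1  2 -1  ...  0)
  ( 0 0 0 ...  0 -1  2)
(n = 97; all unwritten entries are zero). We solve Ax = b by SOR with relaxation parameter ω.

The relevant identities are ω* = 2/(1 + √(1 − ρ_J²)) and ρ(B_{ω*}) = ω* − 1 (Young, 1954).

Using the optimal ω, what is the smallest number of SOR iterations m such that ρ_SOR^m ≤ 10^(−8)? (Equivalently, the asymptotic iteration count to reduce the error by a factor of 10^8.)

m = 288

spectrum of D⁻¹(L+U) = {cos(kπ/98) : 1≤k≤97}; ρ_J = cos(π/98) = 0.9994862.
√(1−ρ_J²) = |sin(π/98)| = 0.0320516
ω* = 2/(1 + 0.0320516) = 2/1.0320516 = 1.9378876.
ρ_SOR = ω* − 1 = 1.9378876 − 1 = 0.9378876.
(0.9378876)^m ≤ 10^{−8}  ⇒  m·ln(0.9378876) ≤ −8·ln10  ⇒  m ≥ 287.261  ⇒  m = 288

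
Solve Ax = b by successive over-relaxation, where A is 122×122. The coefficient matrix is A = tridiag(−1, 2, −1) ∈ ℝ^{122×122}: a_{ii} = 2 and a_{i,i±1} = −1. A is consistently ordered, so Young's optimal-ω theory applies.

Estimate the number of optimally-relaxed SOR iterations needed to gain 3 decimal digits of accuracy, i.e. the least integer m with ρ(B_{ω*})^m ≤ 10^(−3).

½·tridiag(1,0,1) at n=122: λ_k = cos(kπ/123); max |λ| at k=1 ⇒ ρ_J = cos(π/123) ≈ 0.9996738.
√(1−ρ_J²) = |sin(π/123)| = 0.0255386
Then 2/(1+√(1−ρ_J²)) = 2/(1+0.0255386); ω* = 2/1.0255386 = 1.9501948.
[ρ_SOR] ω* − 1 = 0.9501948.
Need (0.9501948)^m ≤ 10^(−3): m ≥ 3·ln10/|ln 0.9501948| = 6.90776/0.0510883 = 135.212 ⇒ m = 136.

m = 136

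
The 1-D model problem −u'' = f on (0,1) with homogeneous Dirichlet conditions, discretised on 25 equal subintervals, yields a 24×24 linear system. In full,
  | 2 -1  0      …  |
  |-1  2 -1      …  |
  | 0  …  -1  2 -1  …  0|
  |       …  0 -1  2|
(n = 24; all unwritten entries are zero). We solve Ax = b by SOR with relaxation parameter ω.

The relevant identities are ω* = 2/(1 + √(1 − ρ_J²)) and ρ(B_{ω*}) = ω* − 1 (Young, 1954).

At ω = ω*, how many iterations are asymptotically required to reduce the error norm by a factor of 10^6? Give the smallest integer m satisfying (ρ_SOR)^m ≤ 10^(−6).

m = 55

[ρ_J] n=24: ρ(B_J) = cos(π/(n+1)) = cos(π/25) = 0.9921147.
√(1−ρ_J²) simplifies to sin(π/25) = 0.1253332.
ω* = 2 / (1 + 0.1253332) = 2 / 1.1253332 ≈ 1.7772514.
ρ_SOR = ω* − 1 = 1.7772514 − 1 = 0.7772514.
ρ_SOR^m ≤ 10^(−6) ⇔ m ≥ 6·ln10/(−ln 0.7772514) = 13.8155/0.251991 = 54.825; m = ⌈54.825⌉ = 55.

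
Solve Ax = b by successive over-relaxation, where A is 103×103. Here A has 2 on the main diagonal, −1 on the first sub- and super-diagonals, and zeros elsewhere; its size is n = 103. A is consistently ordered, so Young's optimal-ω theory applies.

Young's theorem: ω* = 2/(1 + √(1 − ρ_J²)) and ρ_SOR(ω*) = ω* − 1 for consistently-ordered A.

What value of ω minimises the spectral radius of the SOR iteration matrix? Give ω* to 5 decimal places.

ω* = 1.94136

n=103: λ(B_J) = 1 − λ(A)/2 = cos(kπ/104); k=1 gives ρ_J = 0.99954.
1 − cos²(π/104) = sin²(π/104) ⇒ √(1−ρ_J²) = sin(π/104) = 0.030203.
Young: ω* = 2/(1+√(1−ρ_J²)) = 2/(1+0.030203) = 2/1.030203 = 1.94136.
Hence ρ(B_{ω*}) = 1.94136 − 1 = 0.94136.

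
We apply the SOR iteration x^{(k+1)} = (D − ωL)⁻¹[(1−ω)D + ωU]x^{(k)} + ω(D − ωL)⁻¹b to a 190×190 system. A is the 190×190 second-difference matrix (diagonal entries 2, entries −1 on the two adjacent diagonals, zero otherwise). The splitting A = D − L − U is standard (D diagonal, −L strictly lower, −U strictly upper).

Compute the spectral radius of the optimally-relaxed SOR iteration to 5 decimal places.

½·tridiag(1,0,1) at n=190: λ_k = cos(kπ/191); max |λ| at k=1 ⇒ ρ_J = cos(π/191) ≈ 0.99986.
√(1−ρ_J²) = |sin(π/191)| = 0.016447
ω* = 2/(1+0.016447) = 1.96764
ρ_SOR = ω* − 1 = 1.96764 − 1 = 0.96764.

ρ_SOR = 0.96764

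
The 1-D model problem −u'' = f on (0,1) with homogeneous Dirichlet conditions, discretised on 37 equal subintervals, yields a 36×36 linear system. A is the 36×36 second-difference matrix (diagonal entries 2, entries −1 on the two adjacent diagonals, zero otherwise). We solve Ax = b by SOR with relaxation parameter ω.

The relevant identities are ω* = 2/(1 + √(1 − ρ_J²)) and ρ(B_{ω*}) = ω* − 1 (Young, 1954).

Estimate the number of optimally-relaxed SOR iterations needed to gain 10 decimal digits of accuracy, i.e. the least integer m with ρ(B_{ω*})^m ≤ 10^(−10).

B_J for the 36×36 system has eigenvalues cos(kπ/37); ρ_J = cos(π/37) = 0.9963975.
√(1 − cos²(π/37)) = sin(π/37) ≈ 0.0848059.
ω* = 2/(1 + 0.0848059) = 2/1.0848059 = 1.8436478.
and ρ(B_{ω*}) = 1.8436478 − 1 = 0.8436478.
(0.8436478)^m ≤ 10^{−10}  ⇒  m·ln(0.8436478) ≤ −10·ln10  ⇒  m ≥ 135.431  ⇒  m = 136

m = 136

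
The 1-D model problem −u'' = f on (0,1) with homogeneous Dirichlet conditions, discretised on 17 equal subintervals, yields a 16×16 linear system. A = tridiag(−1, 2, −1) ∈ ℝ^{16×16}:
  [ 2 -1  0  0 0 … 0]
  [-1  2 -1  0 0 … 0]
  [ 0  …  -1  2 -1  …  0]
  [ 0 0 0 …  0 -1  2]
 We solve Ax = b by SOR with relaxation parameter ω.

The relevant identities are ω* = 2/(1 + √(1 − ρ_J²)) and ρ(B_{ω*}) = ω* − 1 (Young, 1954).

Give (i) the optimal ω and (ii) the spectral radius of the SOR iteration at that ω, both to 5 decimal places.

ρ_J = max_k |cos(kπ/17)| = cos(π/17) = 0.98297
√(1−ρ_J²) simplifies to sin(π/17) = 0.183750.
ω* = 2 / (1 + 0.183750) = 2 / 1.183750 ≈ 1.68955.
[ρ_SOR] ω* − 1 = 0.68955.

ω* = 1.68955, ρ_SOR = 0.68955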